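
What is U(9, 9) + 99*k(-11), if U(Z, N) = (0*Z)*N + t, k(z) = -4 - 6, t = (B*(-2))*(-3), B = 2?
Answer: -978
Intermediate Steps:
t = 12 (t = (2*(-2))*(-3) = -4*(-3) = 12)
k(z) = -10
U(Z, N) = 12 (U(Z, N) = (0*Z)*N + 12 = 0*N + 12 = 0 + 12 = 12)
U(9, 9) + 99*k(-11) = 12 + 99*(-10) = 12 - 990 = -978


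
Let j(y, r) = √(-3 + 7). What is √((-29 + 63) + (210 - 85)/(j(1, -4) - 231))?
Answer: √1754369/229 ≈ 5.7840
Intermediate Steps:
j(y, r) = 2 (j(y, r) = √4 = 2)
√((-29 + 63) + (210 - 85)/(j(1, -4) - 231)) = √((-29 + 63) + (210 - 85)/(2 - 231)) = √(34 + 125/(-229)) = √(34 + 125*(-1/229)) = √(34 - 125/229) = √(7661/229) = √1754369/229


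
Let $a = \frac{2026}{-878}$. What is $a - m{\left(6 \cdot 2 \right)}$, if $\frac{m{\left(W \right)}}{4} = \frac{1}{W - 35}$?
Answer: $- \frac{21543}{10097} \approx -2.1336$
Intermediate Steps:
$m{\left(W \right)} = \frac{4}{-35 + W}$ ($m{\left(W \right)} = \frac{4}{W - 35} = \frac{4}{-35 + W}$)
$a = - \frac{1013}{439}$ ($a = 2026 \left(- \frac{1}{878}\right) = - \frac{1013}{439} \approx -2.3075$)
$a - m{\left(6 \cdot 2 \right)} = - \frac{1013}{439} - \frac{4}{-35 + 6 \cdot 2} = - \frac{1013}{439} - \frac{4}{-35 + 12} = - \frac{1013}{439} - \frac{4}{-23} = - \frac{1013}{439} - 4 \left(- \frac{1}{23}\right) = - \frac{1013}{439} - - \frac{4}{23} = - \frac{1013}{439} + \frac{4}{23} = - \frac{21543}{10097}$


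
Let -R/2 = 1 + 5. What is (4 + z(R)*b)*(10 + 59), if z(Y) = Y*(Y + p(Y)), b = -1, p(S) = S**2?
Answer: 109572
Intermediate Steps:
R = -12 (R = -2*(1 + 5) = -2*6 = -12)
z(Y) = Y*(Y + Y**2)
(4 + z(R)*b)*(10 + 59) = (4 + ((-12)**2*(1 - 12))*(-1))*(10 + 59) = (4 + (144*(-11))*(-1))*69 = (4 - 1584*(-1))*69 = (4 + 1584)*69 = 1588*69 = 109572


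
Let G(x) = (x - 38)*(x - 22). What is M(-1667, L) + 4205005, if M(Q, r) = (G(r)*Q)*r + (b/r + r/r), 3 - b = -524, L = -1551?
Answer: 10023331590619678/1551 ≈ 6.4625e+12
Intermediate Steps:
b = 527 (b = 3 - 1*(-524) = 3 + 524 = 527)
G(x) = (-38 + x)*(-22 + x)
M(Q, r) = 1 + 527/r + Q*r*(836 + r² - 60*r) (M(Q, r) = ((836 + r² - 60*r)*Q)*r + (527/r + r/r) = (Q*(836 + r² - 60*r))*r + (527/r + 1) = Q*r*(836 + r² - 60*r) + (1 + 527/r) = 1 + 527/r + Q*r*(836 + r² - 60*r))
M(-1667, L) + 4205005 = (527 - 1551*(1 - 1667*(-1551)*(836 + (-1551)² - 60*(-1551))))/(-1551) + 4205005 = -(527 - 1551*(1 - 1667*(-1551)*(836 + 2405601 + 93060)))/1551 + 4205005 = -(527 - 1551*(1 - 1667*(-1551)*2499497))/1551 + 4205005 = -(527 - 1551*(1 + 6462491984949))/1551 + 4205005 = -(527 - 1551*6462491984950)/1551 + 4205005 = -(527 - 10023325068657450)/1551 + 4205005 = -1/1551*(-10023325068656923) + 4205005 = 10023325068656923/1551 + 4205005 = 10023331590619678/1551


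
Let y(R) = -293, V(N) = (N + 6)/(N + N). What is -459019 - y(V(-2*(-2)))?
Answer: -458726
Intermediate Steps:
V(N) = (6 + N)/(2*N) (V(N) = (6 + N)/((2*N)) = (6 + N)*(1/(2*N)) = (6 + N)/(2*N))
-459019 - y(V(-2*(-2))) = -459019 - 1*(-293) = -459019 + 293 = -458726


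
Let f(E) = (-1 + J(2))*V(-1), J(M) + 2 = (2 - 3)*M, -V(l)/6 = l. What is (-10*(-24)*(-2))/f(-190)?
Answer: 16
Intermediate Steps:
V(l) = -6*l
J(M) = -2 - M (J(M) = -2 + (2 - 3)*M = -2 - M)
f(E) = -30 (f(E) = (-1 + (-2 - 1*2))*(-6*(-1)) = (-1 + (-2 - 2))*6 = (-1 - 4)*6 = -5*6 = -30)
(-10*(-24)*(-2))/f(-190) = (-10*(-24)*(-2))/(-30) = (240*(-2))*(-1/30) = -480*(-1/30) = 16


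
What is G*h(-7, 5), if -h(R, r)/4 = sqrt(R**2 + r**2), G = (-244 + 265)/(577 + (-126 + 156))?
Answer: -84*sqrt(74)/607 ≈ -1.1904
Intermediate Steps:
G = 21/607 (G = 21/(577 + 30) = 21/607 ≈ 0.034596)
h(R, r) = -4*sqrt(R**2 + r**2)
G*h(-7, 5) = 21*(-4*sqrt((-7)**2 + 5**2))/607 = 21*(-4*sqrt(49 + 25))/607 = 21*(-4*sqrt(74))/607 = -84*sqrt(74)/607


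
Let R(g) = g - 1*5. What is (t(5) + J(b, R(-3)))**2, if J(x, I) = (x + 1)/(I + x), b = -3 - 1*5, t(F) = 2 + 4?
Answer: 10609/256 ≈ 41.441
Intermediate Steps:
R(g) = -5 + g (R(g) = g - 5 = -5 + g)
t(F) = 6
b = -8 (b = -3 - 5 = -8)
J(x, I) = (1 + x)/(I + x)
(t(5) + J(b, R(-3)))**2 = (6 + (1 - 8)/((-5 - 3) - 8))**2 = (6 - 7/(-8 - 8))**2 = (6 - 7/(-16))**2 = (6 - 1/16*(-7))**2 = (6 + 7/16)**2 = (103/16)**2 = 10609/256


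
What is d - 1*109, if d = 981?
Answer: 872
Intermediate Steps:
d - 1*109 = 981 - 1*109 = 981 - 109 = 872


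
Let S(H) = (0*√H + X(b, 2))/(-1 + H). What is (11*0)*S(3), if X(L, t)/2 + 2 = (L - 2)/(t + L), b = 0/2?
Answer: 0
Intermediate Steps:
b = 0 (b = 0*(½) = 0)
X(L, t) = -4 + 2*(-2 + L)/(L + t) (X(L, t) = -4 + 2*((L - 2)/(t + L)) = -4 + 2*((-2 + L)/(L + t)) = -4 + 2*(-2 + L)/(L + t))
S(H) = -6/(-1 + H) (S(H) = (0*√H + 2*(-2 - 1*0 - 2*2)/(0 + 2))/(-1 + H) = (0 + 2*(-2 + 0 - 4)/2)/(-1 + H) = (0 + 2*(½)*(-6))/(-1 + H) = (0 - 6)/(-1 + H) = -6/(-1 + H))
(11*0)*S(3) = (11*0)*(-6/(-1 + 3)) = 0*(-6/2) = 0*(-6*½) = 0*(-3) = 0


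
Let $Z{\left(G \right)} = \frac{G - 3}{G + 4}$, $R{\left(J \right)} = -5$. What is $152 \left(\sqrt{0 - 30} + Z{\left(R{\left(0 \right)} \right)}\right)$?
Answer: $1216 + 152 i \sqrt{30} \approx 1216.0 + 832.54 i$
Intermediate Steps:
$Z{\left(G \right)} = \frac{-3 + G}{4 + G}$
$152 \left(\sqrt{0 - 30} + Z{\left(R{\left(0 \right)} \right)}\right) = 152 \left(\sqrt{0 - 30} + \frac{-3 - 5}{4 - 5}\right) = 152 \left(\sqrt{-30} + \frac{1}{-1} \left(-8\right)\right) = 152 \left(i \sqrt{30} - -8\right) = 152 \left(i \sqrt{30} + 8\right) = 152 \left(8 + i \sqrt{30}\right) = 1216 + 152 i \sqrt{30}$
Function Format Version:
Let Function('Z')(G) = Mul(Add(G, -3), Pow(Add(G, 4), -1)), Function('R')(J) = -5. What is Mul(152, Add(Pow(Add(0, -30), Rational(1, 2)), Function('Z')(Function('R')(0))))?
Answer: Add(1216, Mul(152, I, Pow(30, Rational(1, 2)))) ≈ Add(1216.0, Mul(832.54, I))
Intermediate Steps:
Function('Z')(G) = Mul(Pow(Add(4, G), -1), Add(-3, G)) (Function('Z')(G) = Mul(Add(-3, G), Pow(Add(4, G), -1)) = Mul(Pow(Add(4, G), -1), Add(-3, G)))
Mul(152, Add(Pow(Add(0, -30), Rational(1, 2)), Function('Z')(Function('R')(0)))) = Mul(152, Add(Pow(Add(0, -30), Rational(1, 2)), Mul(Pow(Add(4, -5), -1), Add(-3, -5)))) = Mul(152, Add(Pow(-30, Rational(1, 2)), Mul(Pow(-1, -1), -8))) = Mul(152, Add(Mul(I, Pow(30, Rational(1, 2))), Mul(-1, -8))) = Mul(152, Add(Mul(I, Pow(30, Rational(1, 2))), 8)) = Mul(152, Add(8, Mul(I, Pow(30, Rational(1, 2))))) = Add(1216, Mul(152, I, Pow(30, Rational(1, 2))))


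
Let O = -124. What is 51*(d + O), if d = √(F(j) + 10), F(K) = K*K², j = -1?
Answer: -6171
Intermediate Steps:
F(K) = K³
d = 3 (d = √((-1)³ + 10) = √(-1 + 10) = √9 = 3)
51*(d + O) = 51*(3 - 124) = 51*(-121) = -6171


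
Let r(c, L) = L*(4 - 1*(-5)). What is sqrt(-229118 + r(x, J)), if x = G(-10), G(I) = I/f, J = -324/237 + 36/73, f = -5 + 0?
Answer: I*sqrt(7620334250222)/5767 ≈ 478.67*I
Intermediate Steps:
f = -5
J = -5040/5767 (J = -324*1/237 + 36*(1/73) = -108/79 + 36/73 = -5040/5767 ≈ -0.87394)
G(I) = -I/5 (G(I) = I/(-5) = I*(-1/5) = -I/5)
x = 2 (x = -1/5*(-10) = 2)
r(c, L) = 9*L (r(c, L) = L*(4 + 5) = L*9 = 9*L)
sqrt(-229118 + r(x, J)) = sqrt(-229118 + 9*(-5040/5767)) = sqrt(-229118 - 45360/5767) = sqrt(-1321368866/5767) = I*sqrt(7620334250222)/5767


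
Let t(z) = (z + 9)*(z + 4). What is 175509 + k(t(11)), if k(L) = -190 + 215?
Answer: 175534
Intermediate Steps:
t(z) = (4 + z)*(9 + z) (t(z) = (9 + z)*(4 + z) = (4 + z)*(9 + z))
k(L) = 25
175509 + k(t(11)) = 175509 + 25 = 175534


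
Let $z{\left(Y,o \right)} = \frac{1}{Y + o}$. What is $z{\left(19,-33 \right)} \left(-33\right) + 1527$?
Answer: $\frac{21411}{14} \approx 1529.4$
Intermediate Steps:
$z{\left(19,-33 \right)} \left(-33\right) + 1527 = \frac{1}{19 - 33} \left(-33\right) + 1527 = \frac{1}{-14} \left(-33\right) + 1527 = \left(- \frac{1}{14}\right) \left(-33\right) + 1527 = \frac{33}{14} + 1527 = \frac{21411}{14}$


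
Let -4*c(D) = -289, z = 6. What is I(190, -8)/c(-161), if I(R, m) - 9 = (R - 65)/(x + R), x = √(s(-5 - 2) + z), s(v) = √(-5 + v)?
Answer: (7340/289 + 36*√(6 + 2*I*√3)/289)/(190 + √2*√(3 + I*√3)) ≈ 0.13355 - 3.1792e-5*I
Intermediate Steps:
x = √(6 + 2*I*√3) (x = √(√(-5 + (-5 - 2)) + 6) = √(√(-5 - 7) + 6) = √(√(-12) + 6) = √(2*I*√3 + 6) = √(6 + 2*I*√3) ≈ 2.5425 + 0.68125*I)
c(D) = 289/4 (c(D) = -¼*(-289) = 289/4)
I(R, m) = 9 + (-65 + R)/(R + √(6 + 2*I*√3)) (I(R, m) = 9 + (R - 65)/(√(6 + 2*I*√3) + R) = 9 + (-65 + R)/(R + √(6 + 2*I*√3)))
I(190, -8)/c(-161) = ((-65 + 9*√(6 + 2*I*√3) + 10*190)/(190 + √2*√(3 + I*√3)))/(289/4) = ((-65 + 9*√(6 + 2*I*√3) + 1900)/(190 + √2*√(3 + I*√3)))*(4/289) = ((1835 + 9*√(6 + 2*I*√3))/(190 + √2*√(3 + I*√3)))*(4/289) = 4*(1835 + 9*√(6 + 2*I*√3))/(289*(190 + √2*√(3 + I*√3)))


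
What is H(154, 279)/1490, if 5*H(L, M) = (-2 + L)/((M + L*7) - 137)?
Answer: 19/1136125 ≈ 1.6723e-5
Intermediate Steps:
H(L, M) = (-2 + L)/(5*(-137 + M + 7*L)) (H(L, M) = ((-2 + L)/((M + L*7) - 137))/5 = ((-2 + L)/((M + 7*L) - 137))/5 = ((-2 + L)/(-137 + M + 7*L))/5 = (-2 + L)/(5*(-137 + M + 7*L)))
H(154, 279)/1490 = ((-2 + 154)/(5*(-137 + 279 + 7*154)))/1490 = ((⅕)*152/(-137 + 279 + 1078))*(1/1490) = ((⅕)*152/1220)*(1/1490) = ((⅕)*(1/1220)*152)*(1/1490) = (38/1525)*(1/1490) = 19/1136125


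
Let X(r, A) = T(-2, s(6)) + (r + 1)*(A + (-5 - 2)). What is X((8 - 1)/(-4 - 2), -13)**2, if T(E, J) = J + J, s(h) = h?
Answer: 2116/9 ≈ 235.11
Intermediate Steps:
T(E, J) = 2*J
X(r, A) = 12 + (1 + r)*(-7 + A) (X(r, A) = 2*6 + (r + 1)*(A + (-5 - 2)) = 12 + (1 + r)*(A - 7) = 12 + (1 + r)*(-7 + A))
X((8 - 1)/(-4 - 2), -13)**2 = (5 - 13 - 7*(8 - 1)/(-4 - 2) - 13*(8 - 1)/(-4 - 2))**2 = (5 - 13 - 49/(-6) - 91/(-6))**2 = (5 - 13 - 49*(-1)/6 - 91*(-1)/6)**2 = (5 - 13 - 7*(-7/6) - 13*(-7/6))**2 = (5 - 13 + 49/6 + 91/6)**2 = (46/3)**2 = 2116/9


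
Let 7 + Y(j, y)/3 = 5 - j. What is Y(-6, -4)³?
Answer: 1728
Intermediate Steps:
Y(j, y) = -6 - 3*j (Y(j, y) = -21 + 3*(5 - j) = -21 + (15 - 3*j) = -6 - 3*j)
Y(-6, -4)³ = (-6 - 3*(-6))³ = (-6 + 18)³ = 12³ = 1728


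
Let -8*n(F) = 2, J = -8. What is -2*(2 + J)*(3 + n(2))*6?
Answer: 198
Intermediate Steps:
n(F) = -1/4 (n(F) = -1/8*2 = -1/4)
-2*(2 + J)*(3 + n(2))*6 = -2*(2 - 8)*(3 - 1/4)*6 = -(-12)*11/4*6 = -2*(-33/2)*6 = 33*6 = 198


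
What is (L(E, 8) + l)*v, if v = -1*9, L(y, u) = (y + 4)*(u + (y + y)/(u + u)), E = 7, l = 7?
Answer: -7533/8 ≈ -941.63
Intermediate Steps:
L(y, u) = (4 + y)*(u + y/u) (L(y, u) = (4 + y)*(u + (2*y)/((2*u))) = (4 + y)*(u + (2*y)*(1/(2*u))) = (4 + y)*(u + y/u))
v = -9
(L(E, 8) + l)*v = ((7² + 4*7 + 8²*(4 + 7))/8 + 7)*(-9) = ((49 + 28 + 64*11)/8 + 7)*(-9) = ((49 + 28 + 704)/8 + 7)*(-9) = ((⅛)*781 + 7)*(-9) = (781/8 + 7)*(-9) = (837/8)*(-9) = -7533/8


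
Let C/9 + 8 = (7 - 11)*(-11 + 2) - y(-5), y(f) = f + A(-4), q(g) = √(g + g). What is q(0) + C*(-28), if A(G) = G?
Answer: -9324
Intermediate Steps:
q(g) = √2*√g (q(g) = √(2*g) = √2*√g)
y(f) = -4 + f (y(f) = f - 4 = -4 + f)
C = 333 (C = -72 + 9*((7 - 11)*(-11 + 2) - (-4 - 5)) = -72 + 9*(-4*(-9) - 1*(-9)) = -72 + 9*(36 + 9) = -72 + 9*45 = -72 + 405 = 333)
q(0) + C*(-28) = √2*√0 + 333*(-28) = √2*0 - 9324 = 0 - 9324 = -9324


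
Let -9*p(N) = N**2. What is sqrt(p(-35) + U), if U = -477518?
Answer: I*sqrt(4298887)/3 ≈ 691.13*I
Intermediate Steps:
p(N) = -N**2/9
sqrt(p(-35) + U) = sqrt(-1/9*(-35)**2 - 477518) = sqrt(-1/9*1225 - 477518) = sqrt(-1225/9 - 477518) = sqrt(-4298887/9) = I*sqrt(4298887)/3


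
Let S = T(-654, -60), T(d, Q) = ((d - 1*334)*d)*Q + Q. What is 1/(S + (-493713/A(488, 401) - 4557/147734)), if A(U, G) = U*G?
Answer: -14454885496/560404094588786559 ≈ -2.5794e-8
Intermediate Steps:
T(d, Q) = Q + Q*d*(-334 + d) (T(d, Q) = ((d - 334)*d)*Q + Q = ((-334 + d)*d)*Q + Q = (d*(-334 + d))*Q + Q = Q*d*(-334 + d) + Q = Q + Q*d*(-334 + d))
S = -38769180 (S = -60*(1 + (-654)² - 334*(-654)) = -60*(1 + 427716 + 218436) = -60*646153 = -38769180)
A(U, G) = G*U
1/(S + (-493713/A(488, 401) - 4557/147734)) = 1/(-38769180 + (-493713/(401*488) - 4557/147734)) = 1/(-38769180 + (-493713/195688 - 4557*1/147734)) = 1/(-38769180 + (-493713*1/195688 - 4557/147734)) = 1/(-38769180 + (-493713/195688 - 4557/147734)) = 1/(-38769180 - 36914973279/14454885496) = 1/(-560404094588786559/14454885496) = -14454885496/560404094588786559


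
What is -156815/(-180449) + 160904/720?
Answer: 3643484087/16240410 ≈ 224.35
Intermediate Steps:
-156815/(-180449) + 160904/720 = -156815*(-1/180449) + 160904*(1/720) = 156815/180449 + 20113/90 = 3643484087/16240410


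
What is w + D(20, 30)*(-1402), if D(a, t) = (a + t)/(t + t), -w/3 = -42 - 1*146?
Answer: -1813/3 ≈ -604.33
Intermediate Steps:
w = 564 (w = -3*(-42 - 1*146) = -3*(-42 - 146) = -3*(-188) = 564)
D(a, t) = (a + t)/(2*t) (D(a, t) = (a + t)/((2*t)) = (a + t)*(1/(2*t)) = (a + t)/(2*t))
w + D(20, 30)*(-1402) = 564 + ((½)*(20 + 30)/30)*(-1402) = 564 + ((½)*(1/30)*50)*(-1402) = 564 + (⅚)*(-1402) = 564 - 3505/3 = -1813/3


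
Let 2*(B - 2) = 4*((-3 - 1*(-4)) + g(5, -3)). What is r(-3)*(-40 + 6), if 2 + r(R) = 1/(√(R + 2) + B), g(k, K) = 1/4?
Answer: 304/5 + 8*I/5 ≈ 60.8 + 1.6*I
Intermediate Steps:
g(k, K) = ¼ (g(k, K) = 1*(¼) = ¼)
B = 9/2 (B = 2 + (4*((-3 - 1*(-4)) + ¼))/2 = 2 + (4*((-3 + 4) + ¼))/2 = 2 + (4*(1 + ¼))/2 = 2 + (4*(5/4))/2 = 2 + (½)*5 = 2 + 5/2 = 9/2 ≈ 4.5000)
r(R) = -2 + 1/(9/2 + √(2 + R)) (r(R) = -2 + 1/(√(R + 2) + 9/2) = -2 + 1/(√(2 + R) + 9/2) = -2 + 1/(9/2 + √(2 + R)))
r(-3)*(-40 + 6) = (4*(-4 - √(2 - 3))/(9 + 2*√(2 - 3)))*(-40 + 6) = (4*(-4 - √(-1))/(9 + 2*√(-1)))*(-34) = (4*(-4 - I)/(9 + 2*I))*(-34) = (4*((9 - 2*I)/85)*(-4 - I))*(-34) = (4*(-4 - I)*(9 - 2*I)/85)*(-34) = -8*(-4 - I)*(9 - 2*I)/5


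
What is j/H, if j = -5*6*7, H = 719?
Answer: -210/719 ≈ -0.29207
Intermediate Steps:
j = -210 (j = -30*7 = -210)
j/H = -210/719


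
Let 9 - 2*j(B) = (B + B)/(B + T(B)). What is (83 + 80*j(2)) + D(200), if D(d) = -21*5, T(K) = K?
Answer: 298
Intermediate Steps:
D(d) = -105
j(B) = 4 (j(B) = 9/2 - (B + B)/(2*(B + B)) = 9/2 - 2*B/(2*(2*B)) = 9/2 - 2*B*1/(2*B)/2 = 9/2 - 1/2*1 = 9/2 - 1/2 = 4)
(83 + 80*j(2)) + D(200) = (83 + 80*4) - 105 = (83 + 320) - 105 = 403 - 105 = 298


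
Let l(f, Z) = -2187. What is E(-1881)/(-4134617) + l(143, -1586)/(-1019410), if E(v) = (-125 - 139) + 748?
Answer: 8549012939/4214869915970 ≈ 0.0020283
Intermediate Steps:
E(v) = 484 (E(v) = -264 + 748 = 484)
E(-1881)/(-4134617) + l(143, -1586)/(-1019410) = 484/(-4134617) - 2187/(-1019410) = 484*(-1/4134617) - 2187*(-1/1019410) = -484/4134617 + 2187/1019410 = 8549012939/4214869915970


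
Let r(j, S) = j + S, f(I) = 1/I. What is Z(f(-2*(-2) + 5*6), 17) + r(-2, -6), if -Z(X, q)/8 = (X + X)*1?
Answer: -144/17 ≈ -8.4706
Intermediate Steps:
Z(X, q) = -16*X (Z(X, q) = -8*(X + X) = -8*2*X = -16*X)
r(j, S) = S + j
Z(f(-2*(-2) + 5*6), 17) + r(-2, -6) = -16/(-2*(-2) + 5*6) + (-6 - 2) = -16/(4 + 30) - 8 = -16/34 - 8 = -16*1/34 - 8 = -8/17 - 8 = -144/17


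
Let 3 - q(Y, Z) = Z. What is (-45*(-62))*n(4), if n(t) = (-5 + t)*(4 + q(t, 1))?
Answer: -16740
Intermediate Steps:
q(Y, Z) = 3 - Z
n(t) = -30 + 6*t (n(t) = (-5 + t)*(4 + (3 - 1*1)) = (-5 + t)*(4 + (3 - 1)) = (-5 + t)*(4 + 2) = (-5 + t)*6 = -30 + 6*t)
(-45*(-62))*n(4) = (-45*(-62))*(-30 + 6*4) = 2790*(-30 + 24) = 2790*(-6) = -16740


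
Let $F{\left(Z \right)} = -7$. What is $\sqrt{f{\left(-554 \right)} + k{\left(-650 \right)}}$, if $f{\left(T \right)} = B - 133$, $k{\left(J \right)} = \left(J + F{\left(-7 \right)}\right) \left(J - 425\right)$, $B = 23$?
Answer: $\sqrt{706165} \approx 840.34$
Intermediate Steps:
$k{\left(J \right)} = \left(-425 + J\right) \left(-7 + J\right)$ ($k{\left(J \right)} = \left(J - 7\right) \left(J - 425\right) = \left(-7 + J\right) \left(-425 + J\right) = \left(-425 + J\right) \left(-7 + J\right)$)
$f{\left(T \right)} = -110$ ($f{\left(T \right)} = 23 - 133 = -110$)
$\sqrt{f{\left(-554 \right)} + k{\left(-650 \right)}} = \sqrt{-110 + \left(2975 + \left(-650\right)^{2} - -280800\right)} = \sqrt{-110 + \left(2975 + 422500 + 280800\right)} = \sqrt{-110 + 706275} = \sqrt{706165}$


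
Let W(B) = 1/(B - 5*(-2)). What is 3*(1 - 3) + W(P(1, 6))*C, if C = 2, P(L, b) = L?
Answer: -64/11 ≈ -5.8182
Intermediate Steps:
W(B) = 1/(10 + B) (W(B) = 1/(B + 10) = 1/(10 + B))
3*(1 - 3) + W(P(1, 6))*C = 3*(1 - 3) + 2/(10 + 1) = 3*(-2) + 2/11 = -6 + (1/11)*2 = -6 + 2/11 = -64/11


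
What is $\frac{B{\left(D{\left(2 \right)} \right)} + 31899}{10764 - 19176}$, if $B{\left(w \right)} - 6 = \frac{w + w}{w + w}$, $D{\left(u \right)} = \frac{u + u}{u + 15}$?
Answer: $- \frac{15953}{4206} \approx -3.7929$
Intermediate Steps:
$D{\left(u \right)} = \frac{2 u}{15 + u}$
$B{\left(w \right)} = 7$ ($B{\left(w \right)} = 6 + \frac{w + w}{w + w} = 6 + \frac{2 w}{2 w} = 6 + 2 w \frac{1}{2 w} = 6 + 1 = 7$)
$\frac{B{\left(D{\left(2 \right)} \right)} + 31899}{10764 - 19176} = \frac{7 + 31899}{10764 - 19176} = \frac{31906}{-8412} = 31906 \left(- \frac{1}{8412}\right) = - \frac{15953}{4206}$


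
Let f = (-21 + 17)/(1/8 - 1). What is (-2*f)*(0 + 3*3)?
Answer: -576/7 ≈ -82.286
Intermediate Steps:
f = 32/7 (f = -4/(⅛ - 1) = -4/(-7/8) = -4*(-8/7) = 32/7 ≈ 4.5714)
(-2*f)*(0 + 3*3) = (-2*32/7)*(0 + 3*3) = -64*(0 + 9)/7 = -64/7*9 = -576/7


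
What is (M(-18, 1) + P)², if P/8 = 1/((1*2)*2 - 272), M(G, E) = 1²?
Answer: 4225/4489 ≈ 0.94119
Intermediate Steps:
M(G, E) = 1
P = -2/67 (P = 8/((1*2)*2 - 272) = 8/(2*2 - 272) = 8/(4 - 272) = 8/(-268) = 8*(-1/268) = -2/67 ≈ -0.029851)
(M(-18, 1) + P)² = (1 - 2/67)² = (65/67)² = 4225/4489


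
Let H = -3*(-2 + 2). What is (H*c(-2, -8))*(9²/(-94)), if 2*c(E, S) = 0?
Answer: 0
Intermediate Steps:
c(E, S) = 0 (c(E, S) = (½)*0 = 0)
H = 0 (H = -3*0 = 0)
(H*c(-2, -8))*(9²/(-94)) = (0*0)*(9²/(-94)) = 0*(81*(-1/94)) = 0*(-81/94) = 0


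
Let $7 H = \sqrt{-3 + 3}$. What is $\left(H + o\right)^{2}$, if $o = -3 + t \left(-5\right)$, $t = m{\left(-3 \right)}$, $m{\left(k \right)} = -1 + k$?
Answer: $289$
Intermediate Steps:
$t = -4$ ($t = -1 - 3 = -4$)
$H = 0$ ($H = \frac{\sqrt{-3 + 3}}{7} = \frac{\sqrt{0}}{7} = \frac{1}{7} \cdot 0 = 0$)
$o = 17$ ($o = -3 - -20 = -3 + 20 = 17$)
$\left(H + o\right)^{2} = \left(0 + 17\right)^{2} = 17^{2} = 289$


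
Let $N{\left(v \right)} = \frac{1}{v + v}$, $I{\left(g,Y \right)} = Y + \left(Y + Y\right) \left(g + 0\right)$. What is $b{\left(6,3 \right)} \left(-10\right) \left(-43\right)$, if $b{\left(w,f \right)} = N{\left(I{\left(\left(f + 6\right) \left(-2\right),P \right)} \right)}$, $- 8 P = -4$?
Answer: $- \frac{86}{7} \approx -12.286$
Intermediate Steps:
$P = \frac{1}{2}$ ($P = \left(- \frac{1}{8}\right) \left(-4\right) = \frac{1}{2} \approx 0.5$)
$I{\left(g,Y \right)} = Y + 2 Y g$
$N{\left(v \right)} = \frac{1}{2 v}$
$b{\left(w,f \right)} = \frac{1}{2 \left(- \frac{23}{2} - 2 f\right)}$ ($b{\left(w,f \right)} = \frac{1}{2 \frac{1 + 2 \left(f + 6\right) \left(-2\right)}{2}} = \frac{1}{2 \frac{1 + 2 \left(6 + f\right) \left(-2\right)}{2}} = \frac{1}{2 \frac{1 + 2 \left(-12 - 2 f\right)}{2}} = \frac{1}{2 \frac{1 - \left(24 + 4 f\right)}{2}} = \frac{1}{2 \frac{-23 - 4 f}{2}} = \frac{1}{2 \left(- \frac{23}{2} - 2 f\right)}$)
$b{\left(6,3 \right)} \left(-10\right) \left(-43\right) = - \frac{1}{23 + 4 \cdot 3} \left(-10\right) \left(-43\right) = - \frac{1}{23 + 12} \left(-10\right) \left(-43\right) = - \frac{1}{35} \left(-10\right) \left(-43\right) = \left(-1\right) \frac{1}{35} \left(-10\right) \left(-43\right) = \left(- \frac{1}{35}\right) \left(-10\right) \left(-43\right) = \frac{2}{7} \left(-43\right) = - \frac{86}{7}$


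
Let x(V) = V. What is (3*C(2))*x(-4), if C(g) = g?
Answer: -24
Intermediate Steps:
(3*C(2))*x(-4) = (3*2)*(-4) = 6*(-4) = -24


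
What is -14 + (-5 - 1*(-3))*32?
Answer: -78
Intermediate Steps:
-14 + (-5 - 1*(-3))*32 = -14 + (-5 + 3)*32 = -14 - 2*32 = -14 - 64 = -78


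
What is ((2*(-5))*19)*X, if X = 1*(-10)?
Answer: 1900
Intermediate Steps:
X = -10
((2*(-5))*19)*X = ((2*(-5))*19)*(-10) = -10*19*(-10) = -190*(-10) = 1900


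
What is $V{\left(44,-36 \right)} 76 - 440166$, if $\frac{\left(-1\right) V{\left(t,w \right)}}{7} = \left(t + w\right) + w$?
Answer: $-425270$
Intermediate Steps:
$V{\left(t,w \right)} = - 14 w - 7 t$ ($V{\left(t,w \right)} = - 7 \left(\left(t + w\right) + w\right) = - 7 \left(t + 2 w\right) = - 14 w - 7 t$)
$V{\left(44,-36 \right)} 76 - 440166 = \left(\left(-14\right) \left(-36\right) - 308\right) 76 - 440166 = \left(504 - 308\right) 76 - 440166 = 196 \cdot 76 - 440166 = 14896 - 440166 = -425270$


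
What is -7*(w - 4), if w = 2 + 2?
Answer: 0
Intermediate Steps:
w = 4
-7*(w - 4) = -7*(4 - 4) = -7*0 = 0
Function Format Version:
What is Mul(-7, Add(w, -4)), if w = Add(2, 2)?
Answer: 0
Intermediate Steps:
w = 4
Mul(-7, Add(w, -4)) = Mul(-7, Add(4, -4)) = Mul(-7, 0) = 0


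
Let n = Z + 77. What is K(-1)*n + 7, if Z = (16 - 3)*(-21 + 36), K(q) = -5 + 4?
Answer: -265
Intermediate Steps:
K(q) = -1
Z = 195 (Z = 13*15 = 195)
n = 272 (n = 195 + 77 = 272)
K(-1)*n + 7 = -1*272 + 7 = -272 + 7 = -265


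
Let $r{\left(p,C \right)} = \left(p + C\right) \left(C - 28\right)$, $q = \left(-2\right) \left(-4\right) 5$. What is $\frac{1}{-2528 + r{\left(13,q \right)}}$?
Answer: $- \frac{1}{1892} \approx -0.00052854$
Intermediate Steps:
$q = 40$ ($q = 8 \cdot 5 = 40$)
$r{\left(p,C \right)} = \left(-28 + C\right) \left(C + p\right)$ ($r{\left(p,C \right)} = \left(C + p\right) \left(-28 + C\right) = \left(-28 + C\right) \left(C + p\right)$)
$\frac{1}{-2528 + r{\left(13,q \right)}} = \frac{1}{-2528 + \left(40^{2} - 1120 - 364 + 40 \cdot 13\right)} = \frac{1}{-2528 + \left(1600 - 1120 - 364 + 520\right)} = \frac{1}{-2528 + 636} = \frac{1}{-1892} = - \frac{1}{1892}$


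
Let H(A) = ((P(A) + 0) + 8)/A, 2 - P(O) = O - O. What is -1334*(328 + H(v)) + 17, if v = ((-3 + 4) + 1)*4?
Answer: -878405/2 ≈ -4.3920e+5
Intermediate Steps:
P(O) = 2 (P(O) = 2 - (O - O) = 2 - 1*0 = 2 + 0 = 2)
v = 8 (v = (1 + 1)*4 = 2*4 = 8)
H(A) = 10/A (H(A) = ((2 + 0) + 8)/A = (2 + 8)/A = 10/A)
-1334*(328 + H(v)) + 17 = -1334*(328 + 10/8) + 17 = -1334*(328 + 10*(1/8)) + 17 = -1334*(328 + 5/4) + 17 = -1334*1317/4 + 17 = -878439/2 + 17 = -878405/2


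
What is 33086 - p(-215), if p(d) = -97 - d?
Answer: 32968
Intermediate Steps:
33086 - p(-215) = 33086 - (-97 - 1*(-215)) = 33086 - (-97 + 215) = 33086 - 1*118 = 33086 - 118 = 32968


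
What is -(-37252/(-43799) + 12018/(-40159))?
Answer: -138518098/251274863 ≈ -0.55126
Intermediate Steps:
-(-37252/(-43799) + 12018/(-40159)) = -(-37252*(-1/43799) + 12018*(-1/40159)) = -(37252/43799 - 12018/40159) = -1*138518098/251274863 = -138518098/251274863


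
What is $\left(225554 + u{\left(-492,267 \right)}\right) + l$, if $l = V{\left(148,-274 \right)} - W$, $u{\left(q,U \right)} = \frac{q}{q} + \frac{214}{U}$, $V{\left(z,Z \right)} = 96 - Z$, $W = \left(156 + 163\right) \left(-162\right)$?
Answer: $\frac{74120215}{267} \approx 2.776 \cdot 10^{5}$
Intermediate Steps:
$W = -51678$ ($W = 319 \left(-162\right) = -51678$)
$u{\left(q,U \right)} = 1 + \frac{214}{U}$
$l = 52048$ ($l = \left(96 - -274\right) - -51678 = \left(96 + 274\right) + 51678 = 370 + 51678 = 52048$)
$\left(225554 + u{\left(-492,267 \right)}\right) + l = \left(225554 + \frac{214 + 267}{267}\right) + 52048 = \left(225554 + \frac{1}{267} \cdot 481\right) + 52048 = \left(225554 + \frac{481}{267}\right) + 52048 = \frac{60223399}{267} + 52048 = \frac{74120215}{267}$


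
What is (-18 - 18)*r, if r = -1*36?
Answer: 1296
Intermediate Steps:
r = -36
(-18 - 18)*r = (-18 - 18)*(-36) = -36*(-36) = 1296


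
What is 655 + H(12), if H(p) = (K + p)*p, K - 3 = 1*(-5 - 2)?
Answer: 751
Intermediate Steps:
K = -4 (K = 3 + 1*(-5 - 2) = 3 + 1*(-7) = 3 - 7 = -4)
H(p) = p*(-4 + p) (H(p) = (-4 + p)*p = p*(-4 + p))
655 + H(12) = 655 + 12*(-4 + 12) = 655 + 12*8 = 655 + 96 = 751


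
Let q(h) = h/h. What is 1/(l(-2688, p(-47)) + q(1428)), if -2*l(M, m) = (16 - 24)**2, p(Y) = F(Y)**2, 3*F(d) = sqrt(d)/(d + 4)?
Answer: -1/31 ≈ -0.032258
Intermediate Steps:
q(h) = 1
F(d) = sqrt(d)/(3*(4 + d)) (F(d) = (sqrt(d)/(d + 4))/3 = (sqrt(d)/(4 + d))/3 = sqrt(d)/(3*(4 + d)))
p(Y) = Y/(9*(4 + Y)**2) (p(Y) = (sqrt(Y)/(3*(4 + Y)))**2 = Y/(9*(4 + Y)**2))
l(M, m) = -32 (l(M, m) = -(16 - 24)**2/2 = -1/2*(-8)**2 = -1/2*64 = -32)
1/(l(-2688, p(-47)) + q(1428)) = 1/(-32 + 1) = 1/(-31) = -1/31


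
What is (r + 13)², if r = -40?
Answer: 729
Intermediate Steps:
(r + 13)² = (-40 + 13)² = (-27)² = 729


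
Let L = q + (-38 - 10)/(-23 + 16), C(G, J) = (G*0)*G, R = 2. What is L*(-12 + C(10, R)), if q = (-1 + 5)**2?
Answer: -1920/7 ≈ -274.29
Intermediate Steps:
C(G, J) = 0 (C(G, J) = 0*G = 0)
q = 16 (q = 4**2 = 16)
L = 160/7 (L = 16 + (-38 - 10)/(-23 + 16) = 16 - 48/(-7) = 16 - 48*(-1/7) = 16 + 48/7 = 160/7 ≈ 22.857)
L*(-12 + C(10, R)) = 160*(-12 + 0)/7 = (160/7)*(-12) = -1920/7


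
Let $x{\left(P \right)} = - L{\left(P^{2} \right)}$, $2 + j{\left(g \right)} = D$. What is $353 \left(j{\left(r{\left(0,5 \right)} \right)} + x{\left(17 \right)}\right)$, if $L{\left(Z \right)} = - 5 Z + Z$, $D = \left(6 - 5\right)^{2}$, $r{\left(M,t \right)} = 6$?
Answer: $407715$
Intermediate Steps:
$D = 1$ ($D = 1^{2} = 1$)
$j{\left(g \right)} = -1$ ($j{\left(g \right)} = -2 + 1 = -1$)
$L{\left(Z \right)} = - 4 Z$
$x{\left(P \right)} = 4 P^{2}$ ($x{\left(P \right)} = - \left(-4\right) P^{2} = 4 P^{2}$)
$353 \left(j{\left(r{\left(0,5 \right)} \right)} + x{\left(17 \right)}\right) = 353 \left(-1 + 4 \cdot 17^{2}\right) = 353 \left(-1 + 4 \cdot 289\right) = 353 \left(-1 + 1156\right) = 353 \cdot 1155 = 407715$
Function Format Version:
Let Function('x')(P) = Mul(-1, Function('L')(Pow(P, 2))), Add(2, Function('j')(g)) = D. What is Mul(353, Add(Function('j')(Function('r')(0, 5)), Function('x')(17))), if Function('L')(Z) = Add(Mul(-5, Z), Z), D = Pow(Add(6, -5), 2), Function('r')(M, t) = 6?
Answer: 407715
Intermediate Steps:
D = 1 (D = Pow(1, 2) = 1)
Function('j')(g) = -1 (Function('j')(g) = Add(-2, 1) = -1)
Function('L')(Z) = Mul(-4, Z)
Function('x')(P) = Mul(4, Pow(P, 2)) (Function('x')(P) = Mul(-1, Mul(-4, Pow(P, 2))) = Mul(4, Pow(P, 2)))
Mul(353, Add(Function('j')(Function('r')(0, 5)), Function('x')(17))) = Mul(353, Add(-1, Mul(4, Pow(17, 2)))) = Mul(353, Add(-1, Mul(4, 289))) = Mul(353, Add(-1, 1156)) = Mul(353, 1155) = 407715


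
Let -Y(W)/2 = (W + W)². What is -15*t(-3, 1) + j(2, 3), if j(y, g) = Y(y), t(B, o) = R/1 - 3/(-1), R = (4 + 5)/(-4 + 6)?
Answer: -289/2 ≈ -144.50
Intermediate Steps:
R = 9/2 ≈ 4.5000
Y(W) = -8*W² (Y(W) = -2*(W + W)² = -2*4*W² = -8*W²)
t(B, o) = 15/2 (t(B, o) = (9/2)/1 - 3/(-1) = (9/2)*1 - 3*(-1) = 9/2 + 3 = 15/2)
j(y, g) = -8*y²
-15*t(-3, 1) + j(2, 3) = -15*15/2 - 8*2² = -225/2 - 8*4 = -225/2 - 32 = -289/2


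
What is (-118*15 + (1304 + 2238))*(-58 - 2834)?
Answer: -5124624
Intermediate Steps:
(-118*15 + (1304 + 2238))*(-58 - 2834) = (-1770 + 3542)*(-2892) = 1772*(-2892) = -5124624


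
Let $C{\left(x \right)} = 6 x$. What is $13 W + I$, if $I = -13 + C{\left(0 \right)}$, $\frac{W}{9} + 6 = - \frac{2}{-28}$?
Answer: $- \frac{9893}{14} \approx -706.64$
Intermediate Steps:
$W = - \frac{747}{14}$ ($W = -54 + 9 \left(- \frac{2}{-28}\right) = -54 + 9 \left(\left(-2\right) \left(- \frac{1}{28}\right)\right) = -54 + 9 \cdot \frac{1}{14} = -54 + \frac{9}{14} = - \frac{747}{14} \approx -53.357$)
$I = -13$ ($I = -13 + 6 \cdot 0 = -13 + 0 = -13$)
$13 W + I = 13 \left(- \frac{747}{14}\right) - 13 = - \frac{9711}{14} - 13 = - \frac{9893}{14}$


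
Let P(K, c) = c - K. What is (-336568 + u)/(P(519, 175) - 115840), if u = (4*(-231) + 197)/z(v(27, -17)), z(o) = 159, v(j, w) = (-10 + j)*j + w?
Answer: 53515039/18473256 ≈ 2.8969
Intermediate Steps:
v(j, w) = w + j*(-10 + j) (v(j, w) = j*(-10 + j) + w = w + j*(-10 + j))
u = -727/159 (u = (4*(-231) + 197)/159 = (-924 + 197)*(1/159) = -727*1/159 = -727/159 ≈ -4.5723)
(-336568 + u)/(P(519, 175) - 115840) = (-336568 - 727/159)/((175 - 1*519) - 115840) = -53515039/(159*((175 - 519) - 115840)) = -53515039/(159*(-344 - 115840)) = -53515039/159/(-116184) = -53515039/159*(-1/116184) = 53515039/18473256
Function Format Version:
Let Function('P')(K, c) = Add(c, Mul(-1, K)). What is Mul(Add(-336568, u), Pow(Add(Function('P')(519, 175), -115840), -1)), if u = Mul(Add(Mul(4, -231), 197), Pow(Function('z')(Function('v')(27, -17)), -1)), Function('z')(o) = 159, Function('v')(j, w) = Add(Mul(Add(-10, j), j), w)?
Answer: Rational(53515039, 18473256) ≈ 2.8969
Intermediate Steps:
Function('v')(j, w) = Add(w, Mul(j, Add(-10, j))) (Function('v')(j, w) = Add(Mul(j, Add(-10, j)), w) = Add(w, Mul(j, Add(-10, j))))
u = Rational(-727, 159) (u = Mul(Add(Mul(4, -231), 197), Pow(159, -1)) = Mul(Add(-924, 197), Rational(1, 159)) = Mul(-727, Rational(1, 159)) = Rational(-727, 159) ≈ -4.5723)
Mul(Add(-336568, u), Pow(Add(Function('P')(519, 175), -115840), -1)) = Mul(Add(-336568, Rational(-727, 159)), Pow(Add(Add(175, Mul(-1, 519)), -115840), -1)) = Mul(Rational(-53515039, 159), Pow(Add(Add(175, -519), -115840), -1)) = Mul(Rational(-53515039, 159), Pow(Add(-344, -115840), -1)) = Mul(Rational(-53515039, 159), Pow(-116184, -1)) = Mul(Rational(-53515039, 159), Rational(-1, 116184)) = Rational(53515039, 18473256)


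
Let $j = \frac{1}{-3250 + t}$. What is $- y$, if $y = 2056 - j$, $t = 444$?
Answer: $- \frac{5769137}{2806} \approx -2056.0$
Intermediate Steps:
$j = - \frac{1}{2806}$ ($j = \frac{1}{-3250 + 444} = \frac{1}{-2806} = - \frac{1}{2806} \approx -0.00035638$)
$y = \frac{5769137}{2806}$ ($y = 2056 - - \frac{1}{2806} = 2056 + \frac{1}{2806} = \frac{5769137}{2806} \approx 2056.0$)
$- y = \left(-1\right) \frac{5769137}{2806} = - \frac{5769137}{2806}$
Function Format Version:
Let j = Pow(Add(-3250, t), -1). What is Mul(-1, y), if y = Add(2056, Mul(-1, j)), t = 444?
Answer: Rational(-5769137, 2806) ≈ -2056.0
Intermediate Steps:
j = Rational(-1, 2806) (j = Pow(Add(-3250, 444), -1) = Pow(-2806, -1) = Rational(-1, 2806) ≈ -0.00035638)
y = Rational(5769137, 2806) (y = Add(2056, Mul(-1, Rational(-1, 2806))) = Add(2056, Rational(1, 2806)) = Rational(5769137, 2806) ≈ 2056.0)
Mul(-1, y) = Mul(-1, Rational(5769137, 2806)) = Rational(-5769137, 2806)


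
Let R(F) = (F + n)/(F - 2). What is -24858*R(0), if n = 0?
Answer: 0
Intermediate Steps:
R(F) = F/(-2 + F) (R(F) = (F + 0)/(F - 2) = F/(-2 + F))
-24858*R(0) = -0/(-2 + 0) = -0/(-2) = -0*(-1)/2 = -24858*0 = 0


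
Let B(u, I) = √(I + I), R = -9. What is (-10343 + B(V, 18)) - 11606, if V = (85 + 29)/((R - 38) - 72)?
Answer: -21943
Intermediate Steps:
V = -114/119 (V = (85 + 29)/((-9 - 38) - 72) = 114/(-47 - 72) = 114/(-119) = 114*(-1/119) = -114/119 ≈ -0.95798)
B(u, I) = √2*√I (B(u, I) = √(2*I) = √2*√I)
(-10343 + B(V, 18)) - 11606 = (-10343 + √2*√18) - 11606 = (-10343 + √2*(3*√2)) - 11606 = (-10343 + 6) - 11606 = -10337 - 11606 = -21943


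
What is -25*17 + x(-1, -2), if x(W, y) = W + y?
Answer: -428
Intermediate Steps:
-25*17 + x(-1, -2) = -25*17 + (-1 - 2) = -425 - 3 = -428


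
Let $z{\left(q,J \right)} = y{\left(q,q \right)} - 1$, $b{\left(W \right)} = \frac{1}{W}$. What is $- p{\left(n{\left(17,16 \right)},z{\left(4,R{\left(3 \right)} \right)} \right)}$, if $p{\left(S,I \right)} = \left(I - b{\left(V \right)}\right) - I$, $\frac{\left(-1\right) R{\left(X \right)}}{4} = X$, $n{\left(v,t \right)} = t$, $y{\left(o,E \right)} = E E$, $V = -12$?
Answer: $- \frac{1}{12} \approx -0.083333$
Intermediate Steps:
$y{\left(o,E \right)} = E^{2}$
$R{\left(X \right)} = - 4 X$
$z{\left(q,J \right)} = -1 + q^{2}$ ($z{\left(q,J \right)} = q^{2} - 1 = -1 + q^{2}$)
$p{\left(S,I \right)} = \frac{1}{12}$ ($p{\left(S,I \right)} = \left(I - \frac{1}{-12}\right) - I = \left(I - - \frac{1}{12}\right) - I = \left(I + \frac{1}{12}\right) - I = \left(\frac{1}{12} + I\right) - I = \frac{1}{12}$)
$- p{\left(n{\left(17,16 \right)},z{\left(4,R{\left(3 \right)} \right)} \right)} = \left(-1\right) \frac{1}{12} = - \frac{1}{12}$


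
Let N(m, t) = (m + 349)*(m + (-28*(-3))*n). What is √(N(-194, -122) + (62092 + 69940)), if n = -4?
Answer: 7*√1018 ≈ 223.34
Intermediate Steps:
N(m, t) = (-336 + m)*(349 + m) (N(m, t) = (m + 349)*(m - 28*(-3)*(-4)) = (349 + m)*(m - 7*(-12)*(-4)) = (349 + m)*(m + 84*(-4)) = (349 + m)*(m - 336) = (349 + m)*(-336 + m) = (-336 + m)*(349 + m))
√(N(-194, -122) + (62092 + 69940)) = √((-117264 + (-194)² + 13*(-194)) + (62092 + 69940)) = √((-117264 + 37636 - 2522) + 132032) = √(-82150 + 132032) = √49882 = 7*√1018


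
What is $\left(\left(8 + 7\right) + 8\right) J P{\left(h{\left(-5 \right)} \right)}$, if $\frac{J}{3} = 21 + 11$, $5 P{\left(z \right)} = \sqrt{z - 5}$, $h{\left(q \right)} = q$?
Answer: $\frac{2208 i \sqrt{10}}{5} \approx 1396.5 i$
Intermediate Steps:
$P{\left(z \right)} = \frac{\sqrt{-5 + z}}{5}$ ($P{\left(z \right)} = \frac{\sqrt{z - 5}}{5} = \frac{\sqrt{-5 + z}}{5}$)
$J = 96$ ($J = 3 \left(21 + 11\right) = 3 \cdot 32 = 96$)
$\left(\left(8 + 7\right) + 8\right) J P{\left(h{\left(-5 \right)} \right)} = \left(\left(8 + 7\right) + 8\right) 96 \frac{\sqrt{-5 - 5}}{5} = \left(15 + 8\right) 96 \frac{\sqrt{-10}}{5} = 23 \cdot 96 \frac{i \sqrt{10}}{5} = 2208 \frac{i \sqrt{10}}{5} = \frac{2208 i \sqrt{10}}{5}$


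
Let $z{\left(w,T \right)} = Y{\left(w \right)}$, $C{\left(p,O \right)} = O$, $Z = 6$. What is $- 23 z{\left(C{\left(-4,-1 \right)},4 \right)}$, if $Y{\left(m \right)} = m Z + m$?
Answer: $161$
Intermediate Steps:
$Y{\left(m \right)} = 7 m$ ($Y{\left(m \right)} = m 6 + m = 6 m + m = 7 m$)
$z{\left(w,T \right)} = 7 w$
$- 23 z{\left(C{\left(-4,-1 \right)},4 \right)} = - 23 \cdot 7 \left(-1\right) = \left(-23\right) \left(-7\right) = 161$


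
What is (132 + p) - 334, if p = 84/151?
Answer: -30418/151 ≈ -201.44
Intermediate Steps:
p = 84/151 (p = 84*(1/151) = 84/151 ≈ 0.55629)
(132 + p) - 334 = (132 + 84/151) - 334 = 20016/151 - 334 = -30418/151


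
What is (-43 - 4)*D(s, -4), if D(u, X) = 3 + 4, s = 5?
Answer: -329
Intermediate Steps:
D(u, X) = 7
(-43 - 4)*D(s, -4) = (-43 - 4)*7 = -47*7 = -329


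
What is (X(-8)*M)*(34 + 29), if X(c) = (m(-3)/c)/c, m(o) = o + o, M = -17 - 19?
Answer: 1701/8 ≈ 212.63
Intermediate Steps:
M = -36
m(o) = 2*o
X(c) = -6/c**2 (X(c) = ((2*(-3))/c)/c = (-6/c)/c = -6/c**2)
(X(-8)*M)*(34 + 29) = (-6/(-8)**2*(-36))*(34 + 29) = (-6*1/64*(-36))*63 = -3/32*(-36)*63 = (27/8)*63 = 1701/8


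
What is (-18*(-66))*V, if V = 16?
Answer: 19008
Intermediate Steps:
(-18*(-66))*V = -18*(-66)*16 = 1188*16 = 19008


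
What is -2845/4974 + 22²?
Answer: 2404571/4974 ≈ 483.43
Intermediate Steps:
-2845/4974 + 22² = -2845*1/4974 + 484 = -2845/4974 + 484 = 2404571/4974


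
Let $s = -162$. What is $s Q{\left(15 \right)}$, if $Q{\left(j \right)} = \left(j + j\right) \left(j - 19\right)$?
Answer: $19440$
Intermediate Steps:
$Q{\left(j \right)} = 2 j \left(-19 + j\right)$
$s Q{\left(15 \right)} = - 162 \cdot 2 \cdot 15 \left(-19 + 15\right) = - 162 \cdot 2 \cdot 15 \left(-4\right) = \left(-162\right) \left(-120\right) = 19440$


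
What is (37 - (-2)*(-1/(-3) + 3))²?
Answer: 17161/9 ≈ 1906.8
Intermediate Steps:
(37 - (-2)*(-1/(-3) + 3))² = (37 - (-2)*(-1*(-⅓) + 3))² = (37 - (-2)*(⅓ + 3))² = (37 - (-2)*10/3)² = (37 - 1*(-20/3))² = (37 + 20/3)² = (131/3)² = 17161/9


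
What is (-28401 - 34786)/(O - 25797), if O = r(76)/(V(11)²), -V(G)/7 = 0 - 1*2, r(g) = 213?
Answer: 12384652/5055999 ≈ 2.4495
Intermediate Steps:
V(G) = 14 (V(G) = -7*(0 - 1*2) = -7*(0 - 2) = -7*(-2) = 14)
O = 213/196 (O = 213/(14²) = 213/196 ≈ 1.0867)
(-28401 - 34786)/(O - 25797) = (-28401 - 34786)/(213/196 - 25797) = -63187/(-5055999/196) = -63187*(-196/5055999) = 12384652/5055999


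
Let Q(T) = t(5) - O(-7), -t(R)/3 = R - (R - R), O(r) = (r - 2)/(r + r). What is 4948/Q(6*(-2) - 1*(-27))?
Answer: -69272/219 ≈ -316.31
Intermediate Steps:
O(r) = (-2 + r)/(2*r) (O(r) = (-2 + r)/((2*r)) = (-2 + r)*(1/(2*r)) = (-2 + r)/(2*r))
t(R) = -3*R (t(R) = -3*(R - (R - R)) = -3*(R - 1*0) = -3*(R + 0) = -3*R)
Q(T) = -219/14 (Q(T) = -3*5 - (-2 - 7)/(2*(-7)) = -15 - (-1)*(-9)/(2*7) = -15 - 1*9/14 = -15 - 9/14 = -219/14)
4948/Q(6*(-2) - 1*(-27)) = 4948/(-219/14) = 4948*(-14/219) = -69272/219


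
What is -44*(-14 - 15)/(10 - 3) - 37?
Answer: 1017/7 ≈ 145.29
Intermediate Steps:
-44*(-14 - 15)/(10 - 3) - 37 = -(-1276)/7 - 37 = -44*(-29/7) - 37 = 1276/7 - 37 = 1017/7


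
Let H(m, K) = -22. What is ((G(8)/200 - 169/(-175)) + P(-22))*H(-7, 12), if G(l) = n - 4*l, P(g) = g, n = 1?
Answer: 65263/140 ≈ 466.16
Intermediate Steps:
G(l) = 1 - 4*l
((G(8)/200 - 169/(-175)) + P(-22))*H(-7, 12) = (((1 - 4*8)/200 - 169/(-175)) - 22)*(-22) = (((1 - 32)*(1/200) - 169*(-1/175)) - 22)*(-22) = ((-31*1/200 + 169/175) - 22)*(-22) = ((-31/200 + 169/175) - 22)*(-22) = (227/280 - 22)*(-22) = -5933/280*(-22) = 65263/140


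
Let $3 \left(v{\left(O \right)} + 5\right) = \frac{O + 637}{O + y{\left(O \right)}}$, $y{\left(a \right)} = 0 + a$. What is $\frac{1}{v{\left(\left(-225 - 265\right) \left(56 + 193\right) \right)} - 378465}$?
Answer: $- \frac{14940}{5654339323} \approx -2.6422 \cdot 10^{-6}$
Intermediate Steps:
$y{\left(a \right)} = a$
$v{\left(O \right)} = -5 + \frac{637 + O}{6 O}$ ($v{\left(O \right)} = -5 + \frac{\left(O + 637\right) \frac{1}{O + O}}{3} = -5 + \frac{\left(637 + O\right) \frac{1}{2 O}}{3} = -5 + \frac{\frac{1}{2} \frac{1}{O} \left(637 + O\right)}{3} = -5 + \frac{637 + O}{6 O}$)
$\frac{1}{v{\left(\left(-225 - 265\right) \left(56 + 193\right) \right)} - 378465} = \frac{1}{\frac{637 - 29 \left(-225 - 265\right) \left(56 + 193\right)}{6 \left(-225 - 265\right) \left(56 + 193\right)} - 378465} = \frac{1}{\frac{637 - 29 \left(\left(-490\right) 249\right)}{6 \left(\left(-490\right) 249\right)} - 378465} = \frac{1}{\frac{637 - -3538290}{6 \left(-122010\right)} - 378465} = \frac{1}{\frac{1}{6} \left(- \frac{1}{122010}\right) \left(637 + 3538290\right) - 378465} = \frac{1}{\frac{1}{6} \left(- \frac{1}{122010}\right) 3538927 - 378465} = \frac{1}{- \frac{72223}{14940} - 378465} = \frac{1}{- \frac{5654339323}{14940}} = - \frac{14940}{5654339323}$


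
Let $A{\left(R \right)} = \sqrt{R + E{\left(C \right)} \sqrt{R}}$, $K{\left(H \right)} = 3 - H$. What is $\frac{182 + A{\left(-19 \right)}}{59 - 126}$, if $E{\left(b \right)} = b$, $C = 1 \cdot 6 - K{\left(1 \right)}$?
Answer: $- \frac{182}{67} - \frac{\sqrt{-19 + 4 i \sqrt{19}}}{67} \approx -2.7439 - 0.07063 i$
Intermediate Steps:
$C = 4$ ($C = 1 \cdot 6 - \left(3 - 1\right) = 6 - \left(3 - 1\right) = 6 - 2 = 4$)
$A{\left(R \right)} = \sqrt{R + 4 \sqrt{R}}$
$\frac{182 + A{\left(-19 \right)}}{59 - 126} = \frac{182 + \sqrt{-19 + 4 \sqrt{-19}}}{59 - 126} = \frac{182 + \sqrt{-19 + 4 i \sqrt{19}}}{-67} = \left(182 + \sqrt{-19 + 4 i \sqrt{19}}\right) \left(- \frac{1}{67}\right) = - \frac{182}{67} - \frac{\sqrt{-19 + 4 i \sqrt{19}}}{67}$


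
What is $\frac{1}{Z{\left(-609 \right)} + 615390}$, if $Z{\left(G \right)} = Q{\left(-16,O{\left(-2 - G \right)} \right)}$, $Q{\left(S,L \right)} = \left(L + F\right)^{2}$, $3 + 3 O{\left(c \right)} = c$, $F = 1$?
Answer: $\frac{9}{5906959} \approx 1.5236 \cdot 10^{-6}$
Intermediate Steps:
$O{\left(c \right)} = -1 + \frac{c}{3}$
$Q{\left(S,L \right)} = \left(1 + L\right)^{2}$ ($Q{\left(S,L \right)} = \left(L + 1\right)^{2} = \left(1 + L\right)^{2}$)
$Z{\left(G \right)} = \left(- \frac{2}{3} - \frac{G}{3}\right)^{2}$ ($Z{\left(G \right)} = \left(1 + \left(-1 + \frac{-2 - G}{3}\right)\right)^{2} = \left(1 - \left(\frac{5}{3} + \frac{G}{3}\right)\right)^{2} = \left(- \frac{2}{3} - \frac{G}{3}\right)^{2}$)
$\frac{1}{Z{\left(-609 \right)} + 615390} = \frac{1}{\frac{\left(2 - 609\right)^{2}}{9} + 615390} = \frac{1}{\frac{\left(-607\right)^{2}}{9} + 615390} = \frac{1}{\frac{1}{9} \cdot 368449 + 615390} = \frac{1}{\frac{368449}{9} + 615390} = \frac{1}{\frac{5906959}{9}} = \frac{9}{5906959}$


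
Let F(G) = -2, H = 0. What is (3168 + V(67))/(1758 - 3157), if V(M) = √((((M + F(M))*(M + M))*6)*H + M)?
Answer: -3168/1399 - √67/1399 ≈ -2.2703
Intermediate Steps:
V(M) = √M (V(M) = √((((M - 2)*(M + M))*6)*0 + M) = √((((-2 + M)*(2*M))*6)*0 + M) = √(((2*M*(-2 + M))*6)*0 + M) = √((12*M*(-2 + M))*0 + M) = √(0 + M) = √M)
(3168 + V(67))/(1758 - 3157) = (3168 + √67)/(1758 - 3157) = (3168 + √67)/(-1399) = (3168 + √67)*(-1/1399) = -3168/1399 - √67/1399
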